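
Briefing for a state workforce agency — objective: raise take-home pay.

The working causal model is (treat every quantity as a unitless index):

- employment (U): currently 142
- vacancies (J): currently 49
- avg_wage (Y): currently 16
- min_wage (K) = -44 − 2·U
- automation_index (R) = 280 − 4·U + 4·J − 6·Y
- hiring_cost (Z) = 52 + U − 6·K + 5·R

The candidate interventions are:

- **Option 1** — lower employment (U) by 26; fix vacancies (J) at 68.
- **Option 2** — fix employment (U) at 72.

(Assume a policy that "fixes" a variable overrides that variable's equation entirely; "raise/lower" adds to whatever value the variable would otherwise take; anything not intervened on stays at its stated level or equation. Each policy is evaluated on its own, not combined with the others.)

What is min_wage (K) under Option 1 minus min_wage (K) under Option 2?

-88

Option 1 (U − 26, J := 68):
  U = 142 − 26 = 116
  K = -44 − 2·116 = -276
Option 2 (U := 72):
  U = 72
  K = -44 − 2·72 = -188
K: -276 − (-188) = -88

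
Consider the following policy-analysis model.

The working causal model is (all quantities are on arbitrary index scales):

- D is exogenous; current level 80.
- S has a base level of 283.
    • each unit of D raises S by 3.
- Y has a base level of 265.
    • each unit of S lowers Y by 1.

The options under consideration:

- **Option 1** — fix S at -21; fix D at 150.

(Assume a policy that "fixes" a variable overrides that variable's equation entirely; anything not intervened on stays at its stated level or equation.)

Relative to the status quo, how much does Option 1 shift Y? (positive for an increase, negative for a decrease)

Baseline:
  D = 80
  S = 283 + 3·80 = 523
  Y = 265 − 523 = -258
Option 1 (S := -21, D := 150):
  D = 150
  S = -21
  Y = 265 − (-21) = 286
Change in Y: 286 − (-258) = 544

544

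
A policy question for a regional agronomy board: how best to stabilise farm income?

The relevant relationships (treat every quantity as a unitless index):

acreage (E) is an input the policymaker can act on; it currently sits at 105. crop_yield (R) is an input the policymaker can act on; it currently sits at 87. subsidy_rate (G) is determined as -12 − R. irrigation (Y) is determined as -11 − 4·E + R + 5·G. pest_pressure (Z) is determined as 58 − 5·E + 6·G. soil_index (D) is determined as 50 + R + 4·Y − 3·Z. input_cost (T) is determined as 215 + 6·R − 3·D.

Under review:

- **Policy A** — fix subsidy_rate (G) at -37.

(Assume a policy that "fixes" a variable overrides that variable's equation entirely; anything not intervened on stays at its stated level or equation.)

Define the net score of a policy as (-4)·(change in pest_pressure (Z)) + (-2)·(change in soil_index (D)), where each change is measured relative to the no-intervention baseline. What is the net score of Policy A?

Baseline:
  E = 105
  R = 87
  G = -12 − 87 = -99
  Y = -11 − 4·105 + 87 + 5·(-99) = -839
  Z = 58 − 5·105 + 6·(-99) = -1061
  D = 50 + 87 + 4·(-839) − 3·(-1061) = -36
Policy A (G := -37):
  E = 105
  R = 87
  G = -37
  Y = -11 − 4·105 + 87 + 5·(-37) = -529
  Z = 58 − 5·105 + 6·(-37) = -689
  D = 50 + 87 + 4·(-529) − 3·(-689) = 88
ΔZ = -689 − (-1061) = 372; ΔD = 88 − (-36) = 124
Score = (-4)·372 + (-2)·124 = -1736

-1736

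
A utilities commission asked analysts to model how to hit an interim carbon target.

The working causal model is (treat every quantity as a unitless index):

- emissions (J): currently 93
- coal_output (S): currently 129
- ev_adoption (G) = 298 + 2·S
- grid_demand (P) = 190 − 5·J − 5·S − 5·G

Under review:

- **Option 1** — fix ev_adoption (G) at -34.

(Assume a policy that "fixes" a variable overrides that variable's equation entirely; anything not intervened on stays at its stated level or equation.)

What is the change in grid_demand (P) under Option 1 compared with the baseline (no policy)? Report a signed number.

Baseline:
  J = 93
  S = 129
  G = 298 + 2·129 = 556
  P = 190 − 5·93 − 5·129 − 5·556 = -3700
Option 1 (G := -34):
  J = 93
  S = 129
  G = -34
  P = 190 − 5·93 − 5·129 − 5·(-34) = -750
Change in P: -750 − (-3700) = 2950

2950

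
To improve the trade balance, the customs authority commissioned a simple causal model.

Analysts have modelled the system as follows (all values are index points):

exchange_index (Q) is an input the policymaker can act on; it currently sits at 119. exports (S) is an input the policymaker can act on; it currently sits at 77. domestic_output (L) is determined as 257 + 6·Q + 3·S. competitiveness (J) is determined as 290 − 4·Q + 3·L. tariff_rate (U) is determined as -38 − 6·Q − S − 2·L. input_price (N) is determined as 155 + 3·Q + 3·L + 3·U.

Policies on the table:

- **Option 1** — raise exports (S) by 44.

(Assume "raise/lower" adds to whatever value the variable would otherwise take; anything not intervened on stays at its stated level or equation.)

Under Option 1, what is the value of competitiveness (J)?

3816

Option 1 (S + 44):
  Q = 119
  S = 77 + 44 = 121
  L = 257 + 6·119 + 3·121 = 1334
  J = 290 − 4·119 + 3·1334 = 3816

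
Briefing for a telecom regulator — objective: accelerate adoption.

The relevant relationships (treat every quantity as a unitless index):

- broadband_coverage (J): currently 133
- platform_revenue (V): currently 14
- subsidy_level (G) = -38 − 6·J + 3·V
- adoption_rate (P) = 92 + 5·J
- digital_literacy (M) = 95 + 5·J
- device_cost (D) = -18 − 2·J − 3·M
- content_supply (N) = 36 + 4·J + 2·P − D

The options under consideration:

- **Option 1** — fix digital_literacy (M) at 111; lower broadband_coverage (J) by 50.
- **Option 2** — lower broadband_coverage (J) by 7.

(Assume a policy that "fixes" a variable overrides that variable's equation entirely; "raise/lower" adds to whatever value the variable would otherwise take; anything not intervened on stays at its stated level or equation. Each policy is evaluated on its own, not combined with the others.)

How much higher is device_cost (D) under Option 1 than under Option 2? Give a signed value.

Option 1 (M := 111, J − 50):
  J = 133 − 50 = 83
  M = 111
  D = -18 − 2·83 − 3·111 = -517
Option 2 (J − 7):
  J = 133 − 7 = 126
  M = 95 + 5·126 = 725
  D = -18 − 2·126 − 3·725 = -2445
D: -517 − (-2445) = 1928

1928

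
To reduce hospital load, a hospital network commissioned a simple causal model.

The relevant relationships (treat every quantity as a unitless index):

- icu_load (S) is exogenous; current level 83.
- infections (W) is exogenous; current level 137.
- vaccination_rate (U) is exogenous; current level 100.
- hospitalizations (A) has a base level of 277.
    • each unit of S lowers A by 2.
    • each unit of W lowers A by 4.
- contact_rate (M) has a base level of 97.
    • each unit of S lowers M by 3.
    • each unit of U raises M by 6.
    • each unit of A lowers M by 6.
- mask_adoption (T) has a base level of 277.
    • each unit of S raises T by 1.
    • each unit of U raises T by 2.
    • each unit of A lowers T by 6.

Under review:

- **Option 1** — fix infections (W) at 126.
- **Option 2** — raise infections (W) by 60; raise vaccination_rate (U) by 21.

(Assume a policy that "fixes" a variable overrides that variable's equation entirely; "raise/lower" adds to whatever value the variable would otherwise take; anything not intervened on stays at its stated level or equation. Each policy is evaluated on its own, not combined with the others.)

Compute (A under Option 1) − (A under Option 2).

284

Option 1 (W := 126):
  S = 83
  W = 126
  A = 277 − 2·83 − 4·126 = -393
Option 2 (W + 60, U + 21):
  S = 83
  W = 137 + 60 = 197
  A = 277 − 2·83 − 4·197 = -677
A: -393 − (-677) = 284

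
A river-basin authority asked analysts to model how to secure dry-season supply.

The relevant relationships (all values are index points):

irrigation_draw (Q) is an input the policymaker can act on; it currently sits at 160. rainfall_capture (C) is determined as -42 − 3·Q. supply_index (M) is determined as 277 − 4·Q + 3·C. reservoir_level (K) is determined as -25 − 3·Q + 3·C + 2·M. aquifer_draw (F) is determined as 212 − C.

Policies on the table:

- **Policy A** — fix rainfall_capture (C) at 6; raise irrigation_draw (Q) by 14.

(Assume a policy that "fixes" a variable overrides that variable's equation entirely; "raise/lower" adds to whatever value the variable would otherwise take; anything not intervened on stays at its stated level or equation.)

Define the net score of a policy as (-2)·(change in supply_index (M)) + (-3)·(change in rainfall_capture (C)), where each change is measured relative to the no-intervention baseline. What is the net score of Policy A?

-4640

Baseline:
  Q = 160
  C = -42 − 3·160 = -522
  M = 277 − 4·160 + 3·(-522) = -1929
Policy A (C := 6, Q + 14):
  Q = 160 + 14 = 174
  C = 6
  M = 277 − 4·174 + 3·6 = -401
ΔM = -401 − (-1929) = 1528; ΔC = 6 − (-522) = 528
Score = (-2)·1528 + (-3)·528 = -4640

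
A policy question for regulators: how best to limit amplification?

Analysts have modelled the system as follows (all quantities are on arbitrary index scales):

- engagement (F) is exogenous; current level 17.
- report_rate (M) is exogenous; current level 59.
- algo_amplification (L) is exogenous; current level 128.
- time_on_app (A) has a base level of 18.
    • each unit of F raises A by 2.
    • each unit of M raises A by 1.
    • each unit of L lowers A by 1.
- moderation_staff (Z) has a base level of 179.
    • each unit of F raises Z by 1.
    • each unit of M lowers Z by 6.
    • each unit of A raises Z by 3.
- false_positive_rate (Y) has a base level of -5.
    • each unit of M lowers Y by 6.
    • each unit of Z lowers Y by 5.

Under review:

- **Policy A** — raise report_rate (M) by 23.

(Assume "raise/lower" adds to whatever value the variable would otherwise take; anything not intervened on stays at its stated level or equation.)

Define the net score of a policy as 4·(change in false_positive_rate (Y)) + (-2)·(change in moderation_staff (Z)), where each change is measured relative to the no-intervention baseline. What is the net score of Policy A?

966

Baseline:
  F = 17
  M = 59
  L = 128
  A = 18 + 2·17 + 59 − 128 = -17
  Z = 179 + 17 − 6·59 + 3·(-17) = -209
  Y = -5 − 6·59 − 5·(-209) = 686
Policy A (M + 23):
  F = 17
  M = 59 + 23 = 82
  L = 128
  A = 18 + 2·17 + 82 − 128 = 6
  Z = 179 + 17 − 6·82 + 3·6 = -278
  Y = -5 − 6·82 − 5·(-278) = 893
ΔY = 893 − 686 = 207; ΔZ = -278 − (-209) = -69
Score = 4·207 + (-2)·(-69) = 966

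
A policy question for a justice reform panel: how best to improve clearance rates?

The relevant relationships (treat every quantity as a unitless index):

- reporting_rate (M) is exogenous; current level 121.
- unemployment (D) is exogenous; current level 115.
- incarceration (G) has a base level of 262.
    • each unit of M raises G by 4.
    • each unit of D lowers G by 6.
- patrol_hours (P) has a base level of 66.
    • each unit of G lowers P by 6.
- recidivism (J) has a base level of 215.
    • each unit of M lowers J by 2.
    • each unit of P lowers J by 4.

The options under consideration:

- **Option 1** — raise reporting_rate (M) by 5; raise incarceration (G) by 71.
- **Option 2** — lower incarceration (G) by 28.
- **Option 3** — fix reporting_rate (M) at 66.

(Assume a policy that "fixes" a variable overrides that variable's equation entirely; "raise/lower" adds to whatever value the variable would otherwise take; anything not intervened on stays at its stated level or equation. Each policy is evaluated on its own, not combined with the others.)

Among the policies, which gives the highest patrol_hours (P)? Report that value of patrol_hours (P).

Option 1 (M + 5, G + 71):
  M = 121 + 5 = 126
  D = 115
  G = 262 + 4·126 − 6·115 (+71 from intervention) = 147
  P = 66 − 6·147 = -816
Option 2 (G − 28):
  M = 121
  D = 115
  G = 262 + 4·121 − 6·115 (−28 from intervention) = 28
  P = 66 − 6·28 = -102
Option 3 (M := 66):
  M = 66
  D = 115
  G = 262 + 4·66 − 6·115 = -164
  P = 66 − 6·(-164) = 1050
Comparing — Option 1: P=-816, Option 2: P=-102, Option 3: P=1050. Highest is 1050 (Option 3).

1050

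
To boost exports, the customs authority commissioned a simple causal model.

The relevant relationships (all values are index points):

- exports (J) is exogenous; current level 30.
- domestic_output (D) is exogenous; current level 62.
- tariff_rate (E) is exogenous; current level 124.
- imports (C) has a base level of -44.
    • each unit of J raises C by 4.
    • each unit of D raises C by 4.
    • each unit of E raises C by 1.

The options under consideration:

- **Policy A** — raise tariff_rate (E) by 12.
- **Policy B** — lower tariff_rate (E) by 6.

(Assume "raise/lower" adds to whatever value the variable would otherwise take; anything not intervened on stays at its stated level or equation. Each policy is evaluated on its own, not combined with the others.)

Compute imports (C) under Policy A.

Policy A (E + 12):
  J = 30
  D = 62
  E = 124 + 12 = 136
  C = -44 + 4·30 + 4·62 + 136 = 460

460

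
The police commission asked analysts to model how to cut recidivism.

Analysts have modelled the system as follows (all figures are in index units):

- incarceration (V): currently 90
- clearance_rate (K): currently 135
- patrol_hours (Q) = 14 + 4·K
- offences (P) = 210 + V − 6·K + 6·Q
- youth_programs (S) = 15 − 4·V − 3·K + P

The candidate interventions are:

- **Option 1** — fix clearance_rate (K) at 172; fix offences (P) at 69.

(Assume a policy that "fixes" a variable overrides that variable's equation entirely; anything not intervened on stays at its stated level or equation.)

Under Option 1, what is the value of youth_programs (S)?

Option 1 (K := 172, P := 69):
  V = 90
  K = 172
  Q = 14 + 4·172 = 702
  P = 69
  S = 15 − 4·90 − 3·172 + 69 = -792

-792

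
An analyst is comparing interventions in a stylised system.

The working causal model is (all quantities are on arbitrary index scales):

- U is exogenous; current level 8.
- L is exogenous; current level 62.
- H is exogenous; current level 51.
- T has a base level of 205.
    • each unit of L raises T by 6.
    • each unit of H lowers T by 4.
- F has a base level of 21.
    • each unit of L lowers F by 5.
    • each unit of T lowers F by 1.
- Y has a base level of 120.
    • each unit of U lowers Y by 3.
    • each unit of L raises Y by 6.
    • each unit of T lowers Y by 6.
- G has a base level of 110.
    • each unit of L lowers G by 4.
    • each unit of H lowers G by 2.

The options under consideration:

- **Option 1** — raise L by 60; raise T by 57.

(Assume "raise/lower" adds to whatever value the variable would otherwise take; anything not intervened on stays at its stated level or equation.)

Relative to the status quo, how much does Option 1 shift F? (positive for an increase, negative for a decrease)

-717

Baseline:
  L = 62
  H = 51
  T = 205 + 6·62 − 4·51 = 373
  F = 21 − 5·62 − 373 = -662
Option 1 (L + 60, T + 57):
  L = 62 + 60 = 122
  H = 51
  T = 205 + 6·122 − 4·51 (+57 from intervention) = 790
  F = 21 − 5·122 − 790 = -1379
Change in F: -1379 − (-662) = -717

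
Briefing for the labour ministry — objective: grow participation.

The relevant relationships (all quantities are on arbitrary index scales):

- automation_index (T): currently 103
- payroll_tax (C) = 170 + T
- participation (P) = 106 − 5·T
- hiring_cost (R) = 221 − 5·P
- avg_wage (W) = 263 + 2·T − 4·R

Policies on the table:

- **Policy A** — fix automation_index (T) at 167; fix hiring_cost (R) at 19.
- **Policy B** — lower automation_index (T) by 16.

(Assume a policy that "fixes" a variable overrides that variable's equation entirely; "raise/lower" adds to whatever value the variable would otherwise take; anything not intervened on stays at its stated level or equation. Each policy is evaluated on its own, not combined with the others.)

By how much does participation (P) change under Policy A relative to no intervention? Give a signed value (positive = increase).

Baseline:
  T = 103
  P = 106 − 5·103 = -409
Policy A (T := 167, R := 19):
  T = 167
  P = 106 − 5·167 = -729
Change in P: -729 − (-409) = -320

-320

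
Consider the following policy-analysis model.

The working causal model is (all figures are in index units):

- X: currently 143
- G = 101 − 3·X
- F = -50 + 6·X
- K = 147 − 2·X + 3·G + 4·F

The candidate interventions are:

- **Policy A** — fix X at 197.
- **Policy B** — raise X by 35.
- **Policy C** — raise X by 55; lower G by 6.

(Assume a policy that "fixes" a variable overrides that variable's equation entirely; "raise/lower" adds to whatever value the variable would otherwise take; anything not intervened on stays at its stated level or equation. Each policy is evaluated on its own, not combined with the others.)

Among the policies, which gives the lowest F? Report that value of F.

1018

Policy A (X := 197):
  X = 197
  F = -50 + 6·197 = 1132
Policy B (X + 35):
  X = 143 + 35 = 178
  F = -50 + 6·178 = 1018
Policy C (X + 55, G − 6):
  X = 143 + 55 = 198
  F = -50 + 6·198 = 1138
Comparing — Policy A: F=1132, Policy B: F=1018, Policy C: F=1138. Lowest is 1018 (Policy B).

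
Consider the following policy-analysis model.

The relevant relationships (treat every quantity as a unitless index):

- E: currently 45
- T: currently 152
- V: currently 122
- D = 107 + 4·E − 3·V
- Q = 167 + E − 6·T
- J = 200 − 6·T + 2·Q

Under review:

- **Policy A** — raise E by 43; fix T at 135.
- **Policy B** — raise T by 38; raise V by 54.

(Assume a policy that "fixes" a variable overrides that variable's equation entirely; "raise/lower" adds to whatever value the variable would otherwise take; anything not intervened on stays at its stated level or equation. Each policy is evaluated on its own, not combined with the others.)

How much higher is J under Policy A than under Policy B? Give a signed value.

1076

Policy A (E + 43, T := 135):
  E = 45 + 43 = 88
  T = 135
  Q = 167 + 88 − 6·135 = -555
  J = 200 − 6·135 + 2·(-555) = -1720
Policy B (T + 38, V + 54):
  E = 45
  T = 152 + 38 = 190
  Q = 167 + 45 − 6·190 = -928
  J = 200 − 6·190 + 2·(-928) = -2796
J: -1720 − (-2796) = 1076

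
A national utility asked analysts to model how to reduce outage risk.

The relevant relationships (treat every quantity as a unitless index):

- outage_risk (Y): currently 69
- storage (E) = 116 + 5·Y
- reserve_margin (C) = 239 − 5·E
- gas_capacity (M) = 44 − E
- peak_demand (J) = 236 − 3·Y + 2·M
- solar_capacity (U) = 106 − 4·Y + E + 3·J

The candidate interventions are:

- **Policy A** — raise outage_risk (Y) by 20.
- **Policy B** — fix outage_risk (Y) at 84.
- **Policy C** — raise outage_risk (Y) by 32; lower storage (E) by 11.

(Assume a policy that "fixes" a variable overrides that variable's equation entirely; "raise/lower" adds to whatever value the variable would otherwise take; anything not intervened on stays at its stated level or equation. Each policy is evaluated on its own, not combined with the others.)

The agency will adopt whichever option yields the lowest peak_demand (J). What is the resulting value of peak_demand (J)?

-1199

Policy A (Y + 20):
  Y = 69 + 20 = 89
  E = 116 + 5·89 = 561
  M = 44 − 561 = -517
  J = 236 − 3·89 + 2·(-517) = -1065
Policy B (Y := 84):
  Y = 84
  E = 116 + 5·84 = 536
  M = 44 − 536 = -492
  J = 236 − 3·84 + 2·(-492) = -1000
Policy C (Y + 32, E − 11):
  Y = 69 + 32 = 101
  E = 116 + 5·101 (−11 from intervention) = 610
  M = 44 − 610 = -566
  J = 236 − 3·101 + 2·(-566) = -1199
Comparing — Policy A: J=-1065, Policy B: J=-1000, Policy C: J=-1199. Lowest is -1199 (Policy C).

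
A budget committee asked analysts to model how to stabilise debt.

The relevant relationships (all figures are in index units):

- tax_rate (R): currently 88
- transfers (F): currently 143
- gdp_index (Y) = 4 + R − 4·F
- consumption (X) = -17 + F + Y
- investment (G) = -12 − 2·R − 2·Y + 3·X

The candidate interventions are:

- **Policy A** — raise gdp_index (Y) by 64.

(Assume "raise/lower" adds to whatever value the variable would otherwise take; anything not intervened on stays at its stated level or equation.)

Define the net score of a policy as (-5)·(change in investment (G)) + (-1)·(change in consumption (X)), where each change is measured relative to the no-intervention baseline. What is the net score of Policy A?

-384

Baseline:
  R = 88
  F = 143
  Y = 4 + 88 − 4·143 = -480
  X = -17 + 143 + (-480) = -354
  G = -12 − 2·88 − 2·(-480) + 3·(-354) = -290
Policy A (Y + 64):
  R = 88
  F = 143
  Y = 4 + 88 − 4·143 (+64 from intervention) = -416
  X = -17 + 143 + (-416) = -290
  G = -12 − 2·88 − 2·(-416) + 3·(-290) = -226
ΔG = -226 − (-290) = 64; ΔX = -290 − (-354) = 64
Score = (-5)·64 + (-1)·64 = -384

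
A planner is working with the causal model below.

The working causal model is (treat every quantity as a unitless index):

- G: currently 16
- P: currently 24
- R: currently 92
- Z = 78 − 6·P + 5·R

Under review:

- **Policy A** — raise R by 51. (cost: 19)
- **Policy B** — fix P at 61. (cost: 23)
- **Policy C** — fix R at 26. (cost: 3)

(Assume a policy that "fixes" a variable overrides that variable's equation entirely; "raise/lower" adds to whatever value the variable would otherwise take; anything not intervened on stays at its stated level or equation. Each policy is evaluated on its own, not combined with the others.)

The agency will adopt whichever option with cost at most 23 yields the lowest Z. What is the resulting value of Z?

Policy A (R + 51):
  P = 24
  R = 92 + 51 = 143
  Z = 78 − 6·24 + 5·143 = 649
Policy B (P := 61):
  P = 61
  R = 92
  Z = 78 − 6·61 + 5·92 = 172
Policy C (R := 26):
  P = 24
  R = 26
  Z = 78 − 6·24 + 5·26 = 64
Comparing — Policy A: Z=649, Policy B: Z=172, Policy C: Z=64. Lowest is 64 (Policy C).

64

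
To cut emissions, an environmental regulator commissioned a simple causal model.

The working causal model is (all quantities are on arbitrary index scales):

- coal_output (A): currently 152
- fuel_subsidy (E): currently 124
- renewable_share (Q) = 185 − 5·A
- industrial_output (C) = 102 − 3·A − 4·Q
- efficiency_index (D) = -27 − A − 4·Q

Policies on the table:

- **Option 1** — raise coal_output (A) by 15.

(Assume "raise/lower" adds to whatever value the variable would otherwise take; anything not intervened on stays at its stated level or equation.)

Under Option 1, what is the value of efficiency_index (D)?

Option 1 (A + 15):
  A = 152 + 15 = 167
  Q = 185 − 5·167 = -650
  D = -27 − 167 − 4·(-650) = 2406

2406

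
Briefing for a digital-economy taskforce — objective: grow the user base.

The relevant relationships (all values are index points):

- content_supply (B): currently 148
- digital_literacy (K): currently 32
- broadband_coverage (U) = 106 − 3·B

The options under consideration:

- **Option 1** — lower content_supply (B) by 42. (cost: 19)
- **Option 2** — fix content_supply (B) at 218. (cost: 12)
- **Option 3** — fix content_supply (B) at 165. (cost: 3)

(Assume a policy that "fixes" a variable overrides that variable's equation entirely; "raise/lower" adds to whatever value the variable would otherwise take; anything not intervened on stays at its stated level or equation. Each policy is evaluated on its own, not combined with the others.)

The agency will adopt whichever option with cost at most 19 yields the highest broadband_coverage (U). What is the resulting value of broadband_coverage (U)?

-212

Option 1 (B − 42):
  B = 148 − 42 = 106
  U = 106 − 3·106 = -212
Option 2 (B := 218):
  B = 218
  U = 106 − 3·218 = -548
Option 3 (B := 165):
  B = 165
  U = 106 − 3·165 = -389
Comparing — Option 1: U=-212, Option 2: U=-548, Option 3: U=-389. Highest is -212 (Option 1).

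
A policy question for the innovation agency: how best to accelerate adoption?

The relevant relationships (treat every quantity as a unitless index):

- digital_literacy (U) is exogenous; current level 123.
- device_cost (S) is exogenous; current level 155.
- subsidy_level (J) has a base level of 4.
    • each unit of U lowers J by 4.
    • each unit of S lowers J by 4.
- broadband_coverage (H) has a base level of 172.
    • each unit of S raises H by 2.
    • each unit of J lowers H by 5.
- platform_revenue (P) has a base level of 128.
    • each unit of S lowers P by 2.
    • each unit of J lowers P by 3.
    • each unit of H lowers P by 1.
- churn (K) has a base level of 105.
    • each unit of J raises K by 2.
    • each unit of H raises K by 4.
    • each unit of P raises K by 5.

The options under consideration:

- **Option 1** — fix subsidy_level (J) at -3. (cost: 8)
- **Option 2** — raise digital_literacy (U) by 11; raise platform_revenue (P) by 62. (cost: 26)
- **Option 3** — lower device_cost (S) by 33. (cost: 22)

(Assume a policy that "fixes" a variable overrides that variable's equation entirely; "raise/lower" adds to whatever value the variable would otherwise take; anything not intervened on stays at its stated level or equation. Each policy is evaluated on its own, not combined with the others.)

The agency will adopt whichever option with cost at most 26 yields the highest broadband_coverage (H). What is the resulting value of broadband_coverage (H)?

6242

Option 1 (J := -3):
  U = 123
  S = 155
  J = -3
  H = 172 + 2·155 − 5·(-3) = 497
Option 2 (U + 11, P + 62):
  U = 123 + 11 = 134
  S = 155
  J = 4 − 4·134 − 4·155 = -1152
  H = 172 + 2·155 − 5·(-1152) = 6242
Option 3 (S − 33):
  U = 123
  S = 155 − 33 = 122
  J = 4 − 4·123 − 4·122 = -976
  H = 172 + 2·122 − 5·(-976) = 5296
Comparing — Option 1: H=497, Option 2: H=6242, Option 3: H=5296. Highest is 6242 (Option 2).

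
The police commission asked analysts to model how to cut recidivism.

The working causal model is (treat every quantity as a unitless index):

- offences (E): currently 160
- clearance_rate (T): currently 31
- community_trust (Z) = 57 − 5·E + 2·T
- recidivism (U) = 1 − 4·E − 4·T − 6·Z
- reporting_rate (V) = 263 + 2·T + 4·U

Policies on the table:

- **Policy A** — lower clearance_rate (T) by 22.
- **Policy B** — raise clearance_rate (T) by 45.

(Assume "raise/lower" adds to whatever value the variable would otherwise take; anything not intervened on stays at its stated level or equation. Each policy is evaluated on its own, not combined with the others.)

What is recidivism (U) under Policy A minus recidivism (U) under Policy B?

Policy A (T − 22):
  E = 160
  T = 31 − 22 = 9
  Z = 57 − 5·160 + 2·9 = -725
  U = 1 − 4·160 − 4·9 − 6·(-725) = 3675
Policy B (T + 45):
  E = 160
  T = 31 + 45 = 76
  Z = 57 − 5·160 + 2·76 = -591
  U = 1 − 4·160 − 4·76 − 6·(-591) = 2603
U: 3675 − 2603 = 1072

1072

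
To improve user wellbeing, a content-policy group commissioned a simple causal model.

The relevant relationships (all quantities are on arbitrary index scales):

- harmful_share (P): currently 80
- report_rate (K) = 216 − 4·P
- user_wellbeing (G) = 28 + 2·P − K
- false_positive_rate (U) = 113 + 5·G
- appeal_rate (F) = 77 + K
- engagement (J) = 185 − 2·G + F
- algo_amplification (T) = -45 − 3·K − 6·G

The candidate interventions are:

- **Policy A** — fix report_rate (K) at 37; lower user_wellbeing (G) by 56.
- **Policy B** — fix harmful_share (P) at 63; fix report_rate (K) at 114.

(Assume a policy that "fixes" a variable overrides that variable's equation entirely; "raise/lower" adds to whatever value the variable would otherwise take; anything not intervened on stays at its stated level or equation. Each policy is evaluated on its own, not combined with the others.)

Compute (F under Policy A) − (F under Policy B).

-77

Policy A (K := 37, G − 56):
  P = 80
  K = 37
  F = 77 + 37 = 114
Policy B (P := 63, K := 114):
  P = 63
  K = 114
  F = 77 + 114 = 191
F: 114 − 191 = -77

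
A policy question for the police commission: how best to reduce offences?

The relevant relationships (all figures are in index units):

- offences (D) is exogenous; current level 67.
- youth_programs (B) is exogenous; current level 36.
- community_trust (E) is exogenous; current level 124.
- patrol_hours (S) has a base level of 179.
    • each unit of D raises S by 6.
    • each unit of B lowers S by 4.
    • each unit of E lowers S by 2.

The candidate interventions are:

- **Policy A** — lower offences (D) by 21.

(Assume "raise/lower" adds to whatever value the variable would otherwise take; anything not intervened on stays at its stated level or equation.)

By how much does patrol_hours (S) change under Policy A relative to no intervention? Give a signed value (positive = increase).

-126

Baseline:
  D = 67
  B = 36
  E = 124
  S = 179 + 6·67 − 4·36 − 2·124 = 189
Policy A (D − 21):
  D = 67 − 21 = 46
  B = 36
  E = 124
  S = 179 + 6·46 − 4·36 − 2·124 = 63
Change in S: 63 − 189 = -126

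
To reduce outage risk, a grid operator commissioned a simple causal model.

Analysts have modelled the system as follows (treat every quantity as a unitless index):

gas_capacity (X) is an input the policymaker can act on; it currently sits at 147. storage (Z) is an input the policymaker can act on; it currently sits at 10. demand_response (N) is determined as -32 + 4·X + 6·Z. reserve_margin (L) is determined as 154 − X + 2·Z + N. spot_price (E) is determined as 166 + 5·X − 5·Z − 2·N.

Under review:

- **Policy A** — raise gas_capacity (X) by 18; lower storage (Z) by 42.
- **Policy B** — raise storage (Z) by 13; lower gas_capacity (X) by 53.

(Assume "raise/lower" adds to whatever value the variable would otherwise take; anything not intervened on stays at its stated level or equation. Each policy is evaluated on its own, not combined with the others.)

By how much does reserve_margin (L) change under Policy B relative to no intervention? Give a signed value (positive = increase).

-55

Baseline:
  X = 147
  Z = 10
  N = -32 + 4·147 + 6·10 = 616
  L = 154 − 147 + 2·10 + 616 = 643
Policy B (Z + 13, X − 53):
  X = 147 − 53 = 94
  Z = 10 + 13 = 23
  N = -32 + 4·94 + 6·23 = 482
  L = 154 − 94 + 2·23 + 482 = 588
Change in L: 588 − 643 = -55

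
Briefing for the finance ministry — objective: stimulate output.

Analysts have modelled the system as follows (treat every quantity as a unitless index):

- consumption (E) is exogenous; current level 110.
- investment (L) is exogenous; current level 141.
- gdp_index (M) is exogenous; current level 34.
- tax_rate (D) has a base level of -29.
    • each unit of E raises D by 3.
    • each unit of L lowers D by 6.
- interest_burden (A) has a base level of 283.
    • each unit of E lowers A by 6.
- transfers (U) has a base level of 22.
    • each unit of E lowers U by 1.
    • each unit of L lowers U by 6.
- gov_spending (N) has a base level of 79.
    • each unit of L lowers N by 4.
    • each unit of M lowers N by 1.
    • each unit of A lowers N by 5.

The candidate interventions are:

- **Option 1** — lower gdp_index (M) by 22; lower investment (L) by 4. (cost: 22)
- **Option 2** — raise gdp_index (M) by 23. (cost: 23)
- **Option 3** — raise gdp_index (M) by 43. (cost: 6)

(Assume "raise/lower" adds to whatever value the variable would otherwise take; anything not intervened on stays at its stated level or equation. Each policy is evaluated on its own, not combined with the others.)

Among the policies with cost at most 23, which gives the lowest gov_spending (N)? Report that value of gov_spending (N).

Option 1 (M − 22, L − 4):
  E = 110
  L = 141 − 4 = 137
  M = 34 − 22 = 12
  A = 283 − 6·110 = -377
  N = 79 − 4·137 − 12 − 5·(-377) = 1404
Option 2 (M + 23):
  E = 110
  L = 141
  M = 34 + 23 = 57
  A = 283 − 6·110 = -377
  N = 79 − 4·141 − 57 − 5·(-377) = 1343
Option 3 (M + 43):
  E = 110
  L = 141
  M = 34 + 43 = 77
  A = 283 − 6·110 = -377
  N = 79 − 4·141 − 77 − 5·(-377) = 1323
Comparing — Option 1: N=1404, Option 2: N=1343, Option 3: N=1323. Lowest is 1323 (Option 3).

1323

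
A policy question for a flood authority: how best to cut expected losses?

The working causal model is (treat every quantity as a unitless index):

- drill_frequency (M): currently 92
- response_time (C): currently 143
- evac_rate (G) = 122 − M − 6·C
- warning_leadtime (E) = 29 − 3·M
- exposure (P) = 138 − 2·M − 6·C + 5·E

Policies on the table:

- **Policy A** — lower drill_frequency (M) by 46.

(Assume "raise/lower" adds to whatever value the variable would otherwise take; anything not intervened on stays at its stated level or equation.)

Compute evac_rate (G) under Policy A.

-782

Policy A (M − 46):
  M = 92 − 46 = 46
  C = 143
  G = 122 − 46 − 6·143 = -782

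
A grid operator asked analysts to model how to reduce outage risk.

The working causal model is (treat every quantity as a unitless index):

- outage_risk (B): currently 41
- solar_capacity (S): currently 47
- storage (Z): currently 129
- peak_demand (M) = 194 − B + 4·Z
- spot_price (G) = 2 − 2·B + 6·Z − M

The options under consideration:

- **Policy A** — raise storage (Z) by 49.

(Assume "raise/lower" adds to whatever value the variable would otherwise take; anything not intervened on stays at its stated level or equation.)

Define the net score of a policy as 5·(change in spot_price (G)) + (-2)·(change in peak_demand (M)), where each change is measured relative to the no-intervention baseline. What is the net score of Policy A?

98

Baseline:
  B = 41
  Z = 129
  M = 194 − 41 + 4·129 = 669
  G = 2 − 2·41 + 6·129 − 669 = 25
Policy A (Z + 49):
  B = 41
  Z = 129 + 49 = 178
  M = 194 − 41 + 4·178 = 865
  G = 2 − 2·41 + 6·178 − 865 = 123
ΔG = 123 − 25 = 98; ΔM = 865 − 669 = 196
Score = 5·98 + (-2)·196 = 98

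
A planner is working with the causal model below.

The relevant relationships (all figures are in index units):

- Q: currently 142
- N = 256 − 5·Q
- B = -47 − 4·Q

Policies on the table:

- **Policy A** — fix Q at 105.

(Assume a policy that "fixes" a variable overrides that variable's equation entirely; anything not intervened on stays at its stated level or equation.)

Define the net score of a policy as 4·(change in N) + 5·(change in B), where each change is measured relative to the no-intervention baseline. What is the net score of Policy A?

1480

Baseline:
  Q = 142
  N = 256 − 5·142 = -454
  B = -47 − 4·142 = -615
Policy A (Q := 105):
  Q = 105
  N = 256 − 5·105 = -269
  B = -47 − 4·105 = -467
ΔN = -269 − (-454) = 185; ΔB = -467 − (-615) = 148
Score = 4·185 + 5·148 = 1480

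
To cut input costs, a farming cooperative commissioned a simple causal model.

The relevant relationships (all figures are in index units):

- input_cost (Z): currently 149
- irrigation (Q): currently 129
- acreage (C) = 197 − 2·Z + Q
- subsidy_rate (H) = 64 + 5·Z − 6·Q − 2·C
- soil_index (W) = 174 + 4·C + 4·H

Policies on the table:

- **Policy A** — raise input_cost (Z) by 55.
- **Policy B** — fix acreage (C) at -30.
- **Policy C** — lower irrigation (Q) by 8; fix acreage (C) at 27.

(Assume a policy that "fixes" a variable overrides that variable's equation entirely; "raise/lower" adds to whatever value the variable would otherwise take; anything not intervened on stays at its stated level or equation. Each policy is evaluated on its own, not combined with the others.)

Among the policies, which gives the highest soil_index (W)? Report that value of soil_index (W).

Policy A (Z + 55):
  Z = 149 + 55 = 204
  Q = 129
  C = 197 − 2·204 + 129 = -82
  H = 64 + 5·204 − 6·129 − 2·(-82) = 474
  W = 174 + 4·(-82) + 4·474 = 1742
Policy B (C := -30):
  Z = 149
  Q = 129
  C = -30
  H = 64 + 5·149 − 6·129 − 2·(-30) = 95
  W = 174 + 4·(-30) + 4·95 = 434
Policy C (Q − 8, C := 27):
  Z = 149
  Q = 129 − 8 = 121
  C = 27
  H = 64 + 5·149 − 6·121 − 2·27 = 29
  W = 174 + 4·27 + 4·29 = 398
Comparing — Policy A: W=1742, Policy B: W=434, Policy C: W=398. Highest is 1742 (Policy A).

1742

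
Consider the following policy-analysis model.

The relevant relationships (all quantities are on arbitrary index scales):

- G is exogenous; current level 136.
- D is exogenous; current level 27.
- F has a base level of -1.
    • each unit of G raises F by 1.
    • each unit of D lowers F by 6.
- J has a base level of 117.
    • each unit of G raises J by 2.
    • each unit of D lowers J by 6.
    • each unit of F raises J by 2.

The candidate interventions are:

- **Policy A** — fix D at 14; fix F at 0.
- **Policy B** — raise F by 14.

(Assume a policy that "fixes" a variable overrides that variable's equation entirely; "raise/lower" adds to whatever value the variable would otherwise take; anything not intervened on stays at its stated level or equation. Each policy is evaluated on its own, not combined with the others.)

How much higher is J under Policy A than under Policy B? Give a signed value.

Policy A (D := 14, F := 0):
  G = 136
  D = 14
  F = 0
  J = 117 + 2·136 − 6·14 + 2·0 = 305
Policy B (F + 14):
  G = 136
  D = 27
  F = -1 + 136 − 6·27 (+14 from intervention) = -13
  J = 117 + 2·136 − 6·27 + 2·(-13) = 201
J: 305 − 201 = 104

104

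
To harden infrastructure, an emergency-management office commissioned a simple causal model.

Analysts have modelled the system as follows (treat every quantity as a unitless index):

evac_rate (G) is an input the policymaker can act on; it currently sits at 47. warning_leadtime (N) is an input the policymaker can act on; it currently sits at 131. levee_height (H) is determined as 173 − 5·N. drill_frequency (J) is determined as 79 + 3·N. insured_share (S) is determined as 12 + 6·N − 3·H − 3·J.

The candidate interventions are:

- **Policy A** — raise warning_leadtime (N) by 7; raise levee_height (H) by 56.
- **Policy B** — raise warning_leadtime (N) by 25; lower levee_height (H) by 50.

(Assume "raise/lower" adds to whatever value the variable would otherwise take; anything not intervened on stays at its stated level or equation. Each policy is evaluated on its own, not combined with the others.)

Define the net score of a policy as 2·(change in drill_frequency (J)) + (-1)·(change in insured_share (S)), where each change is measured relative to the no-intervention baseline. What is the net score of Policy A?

Baseline:
  N = 131
  H = 173 − 5·131 = -482
  J = 79 + 3·131 = 472
  S = 12 + 6·131 − 3·(-482) − 3·472 = 828
Policy A (N + 7, H + 56):
  N = 131 + 7 = 138
  H = 173 − 5·138 (+56 from intervention) = -461
  J = 79 + 3·138 = 493
  S = 12 + 6·138 − 3·(-461) − 3·493 = 744
ΔJ = 493 − 472 = 21; ΔS = 744 − 828 = -84
Score = 2·21 + (-1)·(-84) = 126

126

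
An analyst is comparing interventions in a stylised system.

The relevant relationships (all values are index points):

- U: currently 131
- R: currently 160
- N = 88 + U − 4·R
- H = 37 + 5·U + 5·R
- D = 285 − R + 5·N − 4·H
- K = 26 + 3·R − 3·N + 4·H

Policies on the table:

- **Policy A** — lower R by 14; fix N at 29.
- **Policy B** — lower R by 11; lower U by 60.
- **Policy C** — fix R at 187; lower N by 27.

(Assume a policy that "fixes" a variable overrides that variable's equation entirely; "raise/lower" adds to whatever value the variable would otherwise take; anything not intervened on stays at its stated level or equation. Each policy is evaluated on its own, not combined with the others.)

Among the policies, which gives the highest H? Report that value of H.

1627

Policy A (R − 14, N := 29):
  U = 131
  R = 160 − 14 = 146
  H = 37 + 5·131 + 5·146 = 1422
Policy B (R − 11, U − 60):
  U = 131 − 60 = 71
  R = 160 − 11 = 149
  H = 37 + 5·71 + 5·149 = 1137
Policy C (R := 187, N − 27):
  U = 131
  R = 187
  H = 37 + 5·131 + 5·187 = 1627
Comparing — Policy A: H=1422, Policy B: H=1137, Policy C: H=1627. Highest is 1627 (Policy C).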